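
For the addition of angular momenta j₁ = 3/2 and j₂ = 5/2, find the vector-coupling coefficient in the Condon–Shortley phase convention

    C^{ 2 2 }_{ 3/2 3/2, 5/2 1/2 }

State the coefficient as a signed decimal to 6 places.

triangle: 2!×1!×3!/7! = 12/5040
(j±m)!: 3!×0!×3!×2!×4!×0! = 1728
prefactor² = (2J+1)×Δ×N² = 144/7
  k=0: +1/(0!×2!×0!×3!×1!×0!) = 1/12
Σ = 1/12  ⇒  CG² = 144/7×1/12² = 1/7
CG = +√(1/7) = +0.377964

+0.377964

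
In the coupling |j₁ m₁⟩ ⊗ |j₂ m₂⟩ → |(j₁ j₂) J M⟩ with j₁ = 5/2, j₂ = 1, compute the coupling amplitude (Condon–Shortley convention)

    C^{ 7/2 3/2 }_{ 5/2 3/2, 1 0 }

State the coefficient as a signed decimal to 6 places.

+0.690066

triangle: 0!×5!×2!/8! = 240/40320
(j±m)!: 4!×1!×1!×1!×5!×2! = 5760
prefactor² = (2J+1)×Δ×N² = 1920/7
  k=0: +1/(0!×0!×1!×1!×4!×1!) = 1/24
Σ = 1/24  ⇒  CG² = 1920/7×1/24² = 10/21
CG = +√(10/21) = +0.690066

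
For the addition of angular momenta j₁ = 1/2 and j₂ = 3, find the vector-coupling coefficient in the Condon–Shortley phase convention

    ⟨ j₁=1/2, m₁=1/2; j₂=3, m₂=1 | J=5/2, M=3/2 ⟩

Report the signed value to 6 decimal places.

+0.534522

triangle: 1!×0!×5!/7! = 120/5040
(j±m)!: 1!×0!×4!×2!×4!×1! = 1152
prefactor² = (2J+1)×Δ×N² = 1152/7
  k=0: +1/(0!×1!×0!×4!×0!×1!) = 1/24
Σ = 1/24  ⇒  CG² = 1152/7×1/24² = 2/7
CG = +√(2/7) = +0.534522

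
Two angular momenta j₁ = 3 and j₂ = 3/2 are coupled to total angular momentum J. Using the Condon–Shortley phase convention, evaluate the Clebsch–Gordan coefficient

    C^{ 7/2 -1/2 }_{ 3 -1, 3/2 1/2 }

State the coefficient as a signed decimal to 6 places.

triangle: 1!·5!·2!/9! = 240/362880
(j±m)!: 2!·4!·2!·1!·3!·4! = 13824
prefactor² = (2J+1)·Δ·N² = 512/7
  k=0: +1/(0!·1!·4!·2!·1!·0!) = 1/48
  k=1: −1/(1!·0!·3!·1!·2!·1!) = -1/12
Σ = -1/16  ⇒  CG² = 512/7·(-1/16)² = 2/7
CG = −√(2/7) = -0.534522

-0.534522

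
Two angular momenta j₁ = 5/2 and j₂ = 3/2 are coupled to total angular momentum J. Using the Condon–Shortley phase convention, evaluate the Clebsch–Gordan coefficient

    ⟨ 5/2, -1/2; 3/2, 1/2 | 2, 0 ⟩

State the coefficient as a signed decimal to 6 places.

−√(1/14) = -0.267261

j₁+j₂−J=2  J+j₁−j₂=3  J−j₁+j₂=1  j₁+j₂+J+1=7
(j₁±m₁, j₂±m₂, J±M) = (2,3,2,1,2,2)
P² = 8/7
sum k=1..2:
  [1] −1/2 = -1/2
  [2] +1/4 = 1/4
S = -1/4
C² = P²·S² = 1/14 ; C = -0.267261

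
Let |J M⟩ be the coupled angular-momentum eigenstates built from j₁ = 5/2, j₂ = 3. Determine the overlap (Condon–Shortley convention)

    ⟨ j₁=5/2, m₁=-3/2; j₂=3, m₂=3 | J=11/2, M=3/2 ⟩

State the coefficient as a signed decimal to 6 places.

+√(1/66) ≈ +0.123091

j₁+j₂−J=0  J+j₁−j₂=5  J−j₁+j₂=6  j₁+j₂+J+1=12
(j₁±m₁, j₂±m₂, J±M) = (1,4,6,0,7,4)
P² = 49766400/11
sum k=0..0:
  [0] +1/17280 = 1/17280
S = 1/17280
C² = P²·S² = 1/66 ; C = +0.123091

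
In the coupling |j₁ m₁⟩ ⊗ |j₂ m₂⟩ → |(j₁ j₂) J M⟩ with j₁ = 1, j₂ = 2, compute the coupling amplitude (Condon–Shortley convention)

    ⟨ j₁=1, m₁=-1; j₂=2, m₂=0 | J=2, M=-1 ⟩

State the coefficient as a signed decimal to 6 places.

√[5·1!1!3!/6! · 0!2!2!2!1!3!] = √(2)
  +(−1)^1/∏(1,0,1,1,0,2)! = -1/2  (running -1/2)
⟨..|..⟩ = √(2)·(-1/2) = -0.707107

-0.707107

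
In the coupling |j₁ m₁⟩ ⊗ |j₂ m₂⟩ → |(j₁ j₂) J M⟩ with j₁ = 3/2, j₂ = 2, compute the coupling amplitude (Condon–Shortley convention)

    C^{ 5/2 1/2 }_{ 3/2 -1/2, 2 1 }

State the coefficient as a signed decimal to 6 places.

-0.597614

triangle: 1!*2!*3!/7! = 12/5040
(j±m)!: 1!*2!*3!*1!*3!*2! = 144
prefactor² = (2J+1)*Δ*N² = 72/35
  k=0: +1/(0!*1!*2!*3!*0!*0!) = 1/12
  k=1: −1/(1!*0!*1!*2!*1!*1!) = -1/2
Σ = -5/12  ⇒  CG² = 72/35*(-5/12)² = 5/14
CG = −√(5/14) = -0.597614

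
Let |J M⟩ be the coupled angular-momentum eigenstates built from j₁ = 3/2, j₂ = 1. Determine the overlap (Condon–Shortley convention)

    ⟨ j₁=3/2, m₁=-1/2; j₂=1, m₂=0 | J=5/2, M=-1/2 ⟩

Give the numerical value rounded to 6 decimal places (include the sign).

+√(3/5) = +0.774597

triangle: 0!×3!×2!/6! = 12/720
(j±m)!: 1!×2!×1!×1!×2!×3! = 24
prefactor² = (2J+1)×Δ×N² = 12/5
  k=0: +1/(0!×0!×2!×1!×1!×1!) = 1/2
Σ = 1/2  ⇒  CG² = 12/5×1/2² = 3/5
CG = +√(3/5) = +0.774597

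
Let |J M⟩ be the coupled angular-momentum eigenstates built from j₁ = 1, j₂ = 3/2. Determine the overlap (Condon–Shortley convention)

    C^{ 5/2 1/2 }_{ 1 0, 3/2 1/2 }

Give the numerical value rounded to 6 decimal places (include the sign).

+√(3/5) ≈ +0.774597

√[6·0!2!3!/6! · 1!1!2!1!3!2!] = √(12/5)
  +(−1)^0/∏(0,0,1,2,1,1)! = 1/2  (running 1/2)
⟨..|..⟩ = √(12/5)·(1/2) = +0.774597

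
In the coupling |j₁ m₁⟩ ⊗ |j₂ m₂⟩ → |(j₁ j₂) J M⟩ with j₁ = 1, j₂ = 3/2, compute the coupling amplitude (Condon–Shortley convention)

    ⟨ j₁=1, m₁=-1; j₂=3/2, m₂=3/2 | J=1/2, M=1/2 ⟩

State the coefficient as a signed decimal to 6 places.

j₁+j₂−J=2  J+j₁−j₂=0  J−j₁+j₂=1  j₁+j₂+J+1=4
(j₁±m₁, j₂±m₂, J±M) = (0,2,3,0,1,0)
P² = 2
sum k=2..2:
  [2] +1/2 = 1/2
S = 1/2
C² = P²·S² = 1/2 ; C = +0.707107

+0.707107  (= +√(1/2))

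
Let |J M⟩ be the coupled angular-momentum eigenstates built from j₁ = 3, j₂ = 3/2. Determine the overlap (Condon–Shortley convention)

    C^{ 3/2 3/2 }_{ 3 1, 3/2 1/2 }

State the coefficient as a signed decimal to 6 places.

√[4·3!3!0!/7! · 4!2!2!1!3!0!] = √(576/35)
  +(−1)^2/∏(2,1,0,0,3,0)! = 1/12  (running 1/12)
⟨..|..⟩ = √(576/35)·(1/12) = +0.338062

+0.338062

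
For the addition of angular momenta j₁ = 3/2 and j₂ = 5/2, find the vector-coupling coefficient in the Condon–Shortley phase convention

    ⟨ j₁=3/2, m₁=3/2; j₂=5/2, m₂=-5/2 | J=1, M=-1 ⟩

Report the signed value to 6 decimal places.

+0.707107

triangle: 3!×0!×2!/6! = 12/720
(j±m)!: 3!×0!×0!×5!×0!×2! = 1440
prefactor² = (2J+1)×Δ×N² = 72
  k=0: +1/(0!×3!×0!×0!×0!×2!) = 1/12
Σ = 1/12  ⇒  CG² = 72×1/12² = 1/2
CG = +√(1/2) = +0.707107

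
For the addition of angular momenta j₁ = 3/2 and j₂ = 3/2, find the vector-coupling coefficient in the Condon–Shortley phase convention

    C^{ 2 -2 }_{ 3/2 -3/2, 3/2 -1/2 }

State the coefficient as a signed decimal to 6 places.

√[5·1!2!2!/6! · 0!3!1!2!0!4!] = √(8)
  +(−1)^1/∏(1,0,2,0,0,2)! = -1/4  (running -1/4)
⟨..|..⟩ = √(8)·(-1/4) = -0.707107

−√(1/2) = -0.707107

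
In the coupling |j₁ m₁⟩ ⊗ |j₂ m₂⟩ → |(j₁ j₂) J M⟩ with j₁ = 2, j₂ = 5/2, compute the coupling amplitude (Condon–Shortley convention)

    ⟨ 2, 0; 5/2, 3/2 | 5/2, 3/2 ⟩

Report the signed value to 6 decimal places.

√[6·2!2!3!/8! · 2!2!4!1!4!1!] = √(288/35)
  +(−1)^1/∏(1,1,1,3,1,0)! = -1/6  (running -1/6)
  +(−1)^2/∏(2,0,0,2,2,1)! = 1/8  (running -1/24)
⟨..|..⟩ = √(288/35)·(-1/24) = -0.119523

−√(1/70) = -0.119523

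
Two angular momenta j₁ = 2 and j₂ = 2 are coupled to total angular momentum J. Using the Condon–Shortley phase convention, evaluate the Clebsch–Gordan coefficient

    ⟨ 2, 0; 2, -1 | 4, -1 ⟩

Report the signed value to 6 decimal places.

triangle: 0!×4!×4!/9! = 576/362880
(j±m)!: 2!×2!×1!×3!×3!×5! = 17280
prefactor² = (2J+1)×Δ×N² = 1728/7
  k=0: +1/(0!×0!×2!×1!×2!×3!) = 1/24
Σ = 1/24  ⇒  CG² = 1728/7×1/24² = 3/7
CG = +√(3/7) = +0.654654

+0.654654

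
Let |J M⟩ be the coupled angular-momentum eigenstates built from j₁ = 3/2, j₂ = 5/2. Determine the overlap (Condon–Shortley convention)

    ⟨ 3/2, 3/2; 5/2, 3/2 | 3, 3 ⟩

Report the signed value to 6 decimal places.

triangle: 1!×2!×4!/8! = 48/40320
(j±m)!: 3!×0!×4!×1!×6!×0! = 103680
prefactor² = (2J+1)×Δ×N² = 864
  k=0: +1/(0!×1!×0!×4!×2!×0!) = 1/48
Σ = 1/48  ⇒  CG² = 864×1/48² = 3/8
CG = +√(3/8) = +0.612372

+√(3/8) = +0.612372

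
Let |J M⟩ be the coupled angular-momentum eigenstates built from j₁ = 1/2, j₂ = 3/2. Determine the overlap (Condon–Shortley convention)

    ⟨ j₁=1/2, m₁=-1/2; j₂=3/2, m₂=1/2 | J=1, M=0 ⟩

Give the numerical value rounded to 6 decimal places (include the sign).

√[3·1!0!2!/4! · 0!1!2!1!1!1!] = √(1/2)
  +(−1)^1/∏(1,0,0,1,0,1)! = -1  (running -1)
⟨..|..⟩ = √(1/2)·(-1) = -0.707107

−√(1/2) ≈ -0.707107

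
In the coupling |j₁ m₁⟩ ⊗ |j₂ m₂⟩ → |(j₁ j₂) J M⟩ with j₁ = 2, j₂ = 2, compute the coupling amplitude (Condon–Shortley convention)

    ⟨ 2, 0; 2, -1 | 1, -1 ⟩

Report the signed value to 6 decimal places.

j₁+j₂−J=3  J+j₁−j₂=1  J−j₁+j₂=1  j₁+j₂+J+1=6
(j₁±m₁, j₂±m₂, J±M) = (2,2,1,3,0,2)
P² = 6/5
sum k=1..1:
  [1] −1/2 = -1/2
S = -1/2
C² = P²·S² = 3/10 ; C = -0.547723

−√(3/10) = -0.547723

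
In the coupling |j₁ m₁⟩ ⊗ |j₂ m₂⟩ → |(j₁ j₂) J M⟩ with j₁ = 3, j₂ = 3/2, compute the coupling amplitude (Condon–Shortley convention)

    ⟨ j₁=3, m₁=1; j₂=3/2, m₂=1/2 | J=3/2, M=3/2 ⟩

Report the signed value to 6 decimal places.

+0.338062  (= +√(4/35))

triangle: 3!*3!*0!/7! = 36/5040
(j±m)!: 4!*2!*2!*1!*3!*0! = 576
prefactor² = (2J+1)*Δ*N² = 576/35
  k=2: +1/(2!*1!*0!*0!*3!*0!) = 1/12
Σ = 1/12  ⇒  CG² = 576/35*1/12² = 4/35
CG = +√(4/35) = +0.338062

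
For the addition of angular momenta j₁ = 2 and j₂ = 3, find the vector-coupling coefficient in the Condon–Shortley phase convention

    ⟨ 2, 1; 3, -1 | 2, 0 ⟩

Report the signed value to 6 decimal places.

−√(1/7) = -0.377964

triangle: 3!·1!·3!/8! = 36/40320
(j±m)!: 3!·1!·2!·4!·2!·2! = 1152
prefactor² = (2J+1)·Δ·N² = 36/7
  k=0: +1/(0!·3!·1!·2!·0!·1!) = 1/12
  k=1: −1/(1!·2!·0!·1!·1!·2!) = -1/4
Σ = -1/6  ⇒  CG² = 36/7·(-1/6)² = 1/7
CG = −√(1/7) = -0.377964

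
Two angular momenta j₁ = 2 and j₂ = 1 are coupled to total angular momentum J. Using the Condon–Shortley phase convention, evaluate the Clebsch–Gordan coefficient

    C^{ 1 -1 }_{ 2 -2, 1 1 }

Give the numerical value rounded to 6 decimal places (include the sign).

+√(3/5) = +0.774597

j₁+j₂−J=2  J+j₁−j₂=2  J−j₁+j₂=0  j₁+j₂+J+1=5
(j₁±m₁, j₂±m₂, J±M) = (0,4,2,0,0,2)
P² = 48/5
sum k=2..2:
  [2] +1/4 = 1/4
S = 1/4
C² = P²·S² = 3/5 ; C = +0.774597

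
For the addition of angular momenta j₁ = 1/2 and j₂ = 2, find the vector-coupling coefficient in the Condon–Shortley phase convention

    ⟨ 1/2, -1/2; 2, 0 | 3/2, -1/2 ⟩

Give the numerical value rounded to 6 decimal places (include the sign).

-0.632456

j₁+j₂−J=1  J+j₁−j₂=0  J−j₁+j₂=3  j₁+j₂+J+1=5
(j₁±m₁, j₂±m₂, J±M) = (0,1,2,2,1,2)
P² = 8/5
sum k=1..1:
  [1] −1/2 = -1/2
S = -1/2
C² = P²·S² = 2/5 ; C = -0.632456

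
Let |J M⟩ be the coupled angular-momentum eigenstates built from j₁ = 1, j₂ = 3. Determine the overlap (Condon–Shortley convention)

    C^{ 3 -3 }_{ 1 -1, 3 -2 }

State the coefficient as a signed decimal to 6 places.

−√(1/4) = -0.500000

triangle: 1!·1!·5!/8! = 120/40320
(j±m)!: 0!·2!·1!·5!·0!·6! = 172800
prefactor² = (2J+1)·Δ·N² = 3600
  k=1: −1/(1!·0!·1!·0!·0!·5!) = -1/120
Σ = -1/120  ⇒  CG² = 3600·(-1/120)² = 1/4
CG = −√(1/4) = -0.500000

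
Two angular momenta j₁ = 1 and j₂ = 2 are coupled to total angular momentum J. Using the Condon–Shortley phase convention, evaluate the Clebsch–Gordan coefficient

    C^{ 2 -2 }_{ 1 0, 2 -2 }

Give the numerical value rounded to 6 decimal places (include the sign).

j₁+j₂−J=1  J+j₁−j₂=1  J−j₁+j₂=3  j₁+j₂+J+1=6
(j₁±m₁, j₂±m₂, J±M) = (1,1,0,4,0,4)
P² = 24
sum k=0..0:
  [0] +1/6 = 1/6
S = 1/6
C² = P²·S² = 2/3 ; C = +0.816497

+√(2/3) = +0.816497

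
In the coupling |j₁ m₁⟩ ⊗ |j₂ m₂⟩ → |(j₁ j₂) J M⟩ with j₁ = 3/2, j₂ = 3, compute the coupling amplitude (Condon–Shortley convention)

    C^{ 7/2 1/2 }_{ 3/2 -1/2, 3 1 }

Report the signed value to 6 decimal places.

-0.534522  (= −√(2/7))

triangle: 1!×2!×5!/9! = 240/362880
(j±m)!: 1!×2!×4!×2!×4!×3! = 13824
prefactor² = (2J+1)×Δ×N² = 512/7
  k=0: +1/(0!×1!×2!×4!×0!×1!) = 1/48
  k=1: −1/(1!×0!×1!×3!×1!×2!) = -1/12
Σ = -1/16  ⇒  CG² = 512/7×(-1/16)² = 2/7
CG = −√(2/7) = -0.534522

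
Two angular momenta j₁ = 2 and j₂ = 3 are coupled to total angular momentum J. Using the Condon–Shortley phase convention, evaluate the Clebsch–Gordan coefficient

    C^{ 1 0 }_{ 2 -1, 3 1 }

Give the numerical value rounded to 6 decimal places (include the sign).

−√(8/35) ≈ -0.478091

√[3·4!0!2!/7! · 1!3!4!2!1!1!] = √(288/35)
  +(−1)^3/∏(3,1,0,1,0,1)! = -1/6  (running -1/6)
⟨..|..⟩ = √(288/35)·(-1/6) = -0.478091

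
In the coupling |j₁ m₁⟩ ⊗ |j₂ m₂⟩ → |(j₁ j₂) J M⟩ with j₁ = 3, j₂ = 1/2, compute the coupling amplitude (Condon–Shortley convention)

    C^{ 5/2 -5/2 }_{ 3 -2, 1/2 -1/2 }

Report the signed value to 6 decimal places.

+0.377964  (= +√(1/7))

√[6·1!5!0!/7! · 1!5!0!1!0!5!] = √(14400/7)
  +(−1)^0/∏(0,1,5,0,0,0)! = 1/120  (running 1/120)
⟨..|..⟩ = √(14400/7)·(1/120) = +0.377964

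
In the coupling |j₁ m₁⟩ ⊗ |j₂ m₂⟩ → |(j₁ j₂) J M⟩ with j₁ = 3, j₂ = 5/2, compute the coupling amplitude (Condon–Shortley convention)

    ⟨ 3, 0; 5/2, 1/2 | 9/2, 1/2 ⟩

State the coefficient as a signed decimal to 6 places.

−√(10/231) = -0.208063

j₁+j₂−J=1  J+j₁−j₂=5  J−j₁+j₂=4  j₁+j₂+J+1=11
(j₁±m₁, j₂±m₂, J±M) = (3,3,3,2,5,4)
P² = 69120/77
sum k=0..1:
  [0] +1/72 = 1/72
  [1] −1/48 = -1/48
S = -1/144
C² = P²·S² = 10/231 ; C = -0.208063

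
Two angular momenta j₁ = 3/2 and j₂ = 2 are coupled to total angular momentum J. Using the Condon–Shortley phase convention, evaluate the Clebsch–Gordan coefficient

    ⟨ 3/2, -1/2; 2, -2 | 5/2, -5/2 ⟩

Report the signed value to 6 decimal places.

triangle: 1!*2!*3!/7! = 12/5040
(j±m)!: 1!*2!*0!*4!*0!*5! = 5760
prefactor² = (2J+1)*Δ*N² = 576/7
  k=0: +1/(0!*1!*2!*0!*0!*3!) = 1/12
Σ = 1/12  ⇒  CG² = 576/7*1/12² = 4/7
CG = +√(4/7) = +0.755929

+0.755929  (= +√(4/7))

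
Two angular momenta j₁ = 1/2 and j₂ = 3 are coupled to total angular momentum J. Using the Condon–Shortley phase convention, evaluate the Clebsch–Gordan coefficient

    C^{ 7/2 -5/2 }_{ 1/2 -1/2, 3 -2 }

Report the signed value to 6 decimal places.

+√(6/7) = +0.925820

√[8·0!1!6!/8! · 0!1!1!5!1!6!] = √(86400/7)
  +(−1)^0/∏(0,0,1,1,0,5)! = 1/120  (running 1/120)
⟨..|..⟩ = √(86400/7)·(1/120) = +0.925820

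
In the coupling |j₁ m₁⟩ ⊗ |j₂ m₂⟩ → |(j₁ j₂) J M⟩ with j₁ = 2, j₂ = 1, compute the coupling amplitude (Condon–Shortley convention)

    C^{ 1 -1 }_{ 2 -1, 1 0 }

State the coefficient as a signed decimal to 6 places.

-0.547723

√[3·2!2!0!/5! · 1!3!1!1!0!2!] = √(6/5)
  +(−1)^1/∏(1,1,2,0,0,0)! = -1/2  (running -1/2)
⟨..|..⟩ = √(6/5)·(-1/2) = -0.547723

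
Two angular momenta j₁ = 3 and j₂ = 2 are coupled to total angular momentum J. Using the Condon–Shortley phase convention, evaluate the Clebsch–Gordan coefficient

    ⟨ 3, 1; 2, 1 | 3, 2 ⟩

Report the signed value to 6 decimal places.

j₁+j₂−J=2  J+j₁−j₂=4  J−j₁+j₂=2  j₁+j₂+J+1=9
(j₁±m₁, j₂±m₂, J±M) = (4,2,3,1,5,1)
P² = 64
sum k=1..2:
  [1] −1/12 = -1/12
  [2] +1/48 = 1/48
S = -1/16
C² = P²·S² = 1/4 ; C = -0.500000

−√(1/4) = -0.500000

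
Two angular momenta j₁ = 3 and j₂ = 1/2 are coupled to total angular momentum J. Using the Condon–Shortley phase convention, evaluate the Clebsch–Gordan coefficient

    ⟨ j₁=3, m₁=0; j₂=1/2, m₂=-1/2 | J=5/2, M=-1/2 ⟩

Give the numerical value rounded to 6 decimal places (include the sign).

+√(3/7) = +0.654654

√[6·1!5!0!/7! · 3!3!0!1!2!3!] = √(432/7)
  +(−1)^0/∏(0,1,3,0,2,0)! = 1/12  (running 1/12)
⟨..|..⟩ = √(432/7)·(1/12) = +0.654654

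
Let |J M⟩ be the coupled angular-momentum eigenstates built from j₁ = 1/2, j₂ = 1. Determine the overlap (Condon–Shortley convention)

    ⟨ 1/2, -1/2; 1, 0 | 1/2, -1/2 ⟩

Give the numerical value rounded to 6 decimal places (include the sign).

triangle: 1!·0!·1!/3! = 1/6
(j±m)!: 0!·1!·1!·1!·0!·1! = 1
prefactor² = (2J+1)·Δ·N² = 1/3
  k=1: −1/(1!·0!·0!·0!·0!·1!) = -1
Σ = -1  ⇒  CG² = 1/3·(-1)² = 1/3
CG = −√(1/3) = -0.577350

−√(1/3) ≈ -0.577350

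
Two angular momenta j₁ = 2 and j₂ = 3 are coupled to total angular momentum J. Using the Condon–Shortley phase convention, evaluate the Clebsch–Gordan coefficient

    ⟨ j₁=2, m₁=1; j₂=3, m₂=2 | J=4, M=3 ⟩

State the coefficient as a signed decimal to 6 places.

-0.223607  (= −√(1/20))

j₁+j₂−J=1  J+j₁−j₂=3  J−j₁+j₂=5  j₁+j₂+J+1=10
(j₁±m₁, j₂±m₂, J±M) = (3,1,5,1,7,1)
P² = 6480
sum k=0..1:
  [0] +1/240 = 1/240
  [1] −1/144 = -1/144
S = -1/360
C² = P²·S² = 1/20 ; C = -0.223607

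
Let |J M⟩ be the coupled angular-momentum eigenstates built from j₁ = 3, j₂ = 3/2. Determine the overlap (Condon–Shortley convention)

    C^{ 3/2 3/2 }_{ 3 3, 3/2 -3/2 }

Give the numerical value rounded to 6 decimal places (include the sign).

triangle: 3!*3!*0!/7! = 36/5040
(j±m)!: 6!*0!*0!*3!*3!*0! = 25920
prefactor² = (2J+1)*Δ*N² = 5184/7
  k=0: +1/(0!*3!*0!*0!*3!*0!) = 1/36
Σ = 1/36  ⇒  CG² = 5184/7*1/36² = 4/7
CG = +√(4/7) = +0.755929

+√(4/7) = +0.755929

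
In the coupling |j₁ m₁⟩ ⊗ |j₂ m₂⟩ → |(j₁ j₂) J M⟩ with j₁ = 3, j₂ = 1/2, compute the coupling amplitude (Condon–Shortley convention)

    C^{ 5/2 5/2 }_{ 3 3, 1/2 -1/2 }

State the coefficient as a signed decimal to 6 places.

+√(6/7) = +0.925820

√[6·1!5!0!/7! · 6!0!0!1!5!0!] = √(86400/7)
  +(−1)^0/∏(0,1,0,0,5,0)! = 1/120  (running 1/120)
⟨..|..⟩ = √(86400/7)·(1/120) = +0.925820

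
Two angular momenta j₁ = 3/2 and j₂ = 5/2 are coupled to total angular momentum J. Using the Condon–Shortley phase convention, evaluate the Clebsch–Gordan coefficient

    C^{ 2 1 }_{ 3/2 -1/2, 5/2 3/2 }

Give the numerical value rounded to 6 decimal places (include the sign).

+0.154303  (= +√(1/42))

√[5·2!1!3!/7! · 1!2!4!1!3!1!] = √(24/7)
  +(−1)^1/∏(1,1,1,3,0,0)! = -1/6  (running -1/6)
  +(−1)^2/∏(2,0,0,2,1,1)! = 1/4  (running 1/12)
⟨..|..⟩ = √(24/7)·(1/12) = +0.154303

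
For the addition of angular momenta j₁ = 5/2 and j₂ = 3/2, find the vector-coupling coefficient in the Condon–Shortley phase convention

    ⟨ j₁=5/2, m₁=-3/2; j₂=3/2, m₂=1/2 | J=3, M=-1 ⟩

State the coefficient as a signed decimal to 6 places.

triangle: 1!*4!*2!/8! = 48/40320
(j±m)!: 1!*4!*2!*1!*2!*4! = 2304
prefactor² = (2J+1)*Δ*N² = 96/5
  k=0: +1/(0!*1!*4!*2!*0!*0!) = 1/48
  k=1: −1/(1!*0!*3!*1!*1!*1!) = -1/6
Σ = -7/48  ⇒  CG² = 96/5*(-7/48)² = 49/120
CG = −√(49/120) = -0.639010

-0.639010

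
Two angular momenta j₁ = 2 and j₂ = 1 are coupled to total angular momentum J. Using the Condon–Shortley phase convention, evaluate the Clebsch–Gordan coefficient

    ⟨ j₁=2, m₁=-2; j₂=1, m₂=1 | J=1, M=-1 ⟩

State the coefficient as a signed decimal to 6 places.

+√(3/5) ≈ +0.774597

triangle: 2!·2!·0!/5! = 4/120
(j±m)!: 0!·4!·2!·0!·0!·2! = 96
prefactor² = (2J+1)·Δ·N² = 48/5
  k=2: +1/(2!·0!·2!·0!·0!·0!) = 1/4
Σ = 1/4  ⇒  CG² = 48/5·1/4² = 3/5
CG = +√(3/5) = +0.774597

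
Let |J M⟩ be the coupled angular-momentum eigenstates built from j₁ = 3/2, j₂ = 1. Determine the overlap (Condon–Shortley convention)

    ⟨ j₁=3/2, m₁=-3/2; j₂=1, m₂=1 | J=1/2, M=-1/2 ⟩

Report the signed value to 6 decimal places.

+0.707107  (= +√(1/2))

j₁+j₂−J=2  J+j₁−j₂=1  J−j₁+j₂=0  j₁+j₂+J+1=4
(j₁±m₁, j₂±m₂, J±M) = (0,3,2,0,0,1)
P² = 2
sum k=2..2:
  [2] +1/2 = 1/2
S = 1/2
C² = P²·S² = 1/2 ; C = +0.707107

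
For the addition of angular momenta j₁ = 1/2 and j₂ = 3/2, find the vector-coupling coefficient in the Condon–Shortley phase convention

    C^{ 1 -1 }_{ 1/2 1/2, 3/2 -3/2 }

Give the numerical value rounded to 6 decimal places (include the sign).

+0.866025  (= +√(3/4))

triangle: 1!·0!·2!/4! = 2/24
(j±m)!: 1!·0!·0!·3!·0!·2! = 12
prefactor² = (2J+1)·Δ·N² = 3
  k=0: +1/(0!·1!·0!·0!·0!·2!) = 1/2
Σ = 1/2  ⇒  CG² = 3·1/2² = 3/4
CG = +√(3/4) = +0.866025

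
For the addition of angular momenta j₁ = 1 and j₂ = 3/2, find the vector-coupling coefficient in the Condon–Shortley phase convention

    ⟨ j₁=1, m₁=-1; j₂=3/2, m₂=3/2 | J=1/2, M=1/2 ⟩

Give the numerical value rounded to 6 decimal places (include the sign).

+0.707107

j₁+j₂−J=2  J+j₁−j₂=0  J−j₁+j₂=1  j₁+j₂+J+1=4
(j₁±m₁, j₂±m₂, J±M) = (0,2,3,0,1,0)
P² = 2
sum k=2..2:
  [2] +1/2 = 1/2
S = 1/2
C² = P²·S² = 1/2 ; C = +0.707107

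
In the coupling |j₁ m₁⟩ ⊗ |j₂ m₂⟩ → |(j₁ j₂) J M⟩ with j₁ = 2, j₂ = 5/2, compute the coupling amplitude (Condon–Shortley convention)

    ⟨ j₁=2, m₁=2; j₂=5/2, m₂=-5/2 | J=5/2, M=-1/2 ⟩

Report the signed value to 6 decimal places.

triangle: 2!*2!*3!/8! = 24/40320
(j±m)!: 4!*0!*0!*5!*2!*3! = 34560
prefactor² = (2J+1)*Δ*N² = 864/7
  k=0: +1/(0!*2!*0!*0!*2!*3!) = 1/24
Σ = 1/24  ⇒  CG² = 864/7*1/24² = 3/14
CG = +√(3/14) = +0.462910

+0.462910  (= +√(3/14))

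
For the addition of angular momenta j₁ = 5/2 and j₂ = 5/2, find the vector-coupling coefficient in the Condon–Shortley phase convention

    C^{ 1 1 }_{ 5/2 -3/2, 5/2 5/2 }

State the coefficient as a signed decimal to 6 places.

+√(1/7) = +0.377964

√[3·4!1!1!/7! · 1!4!5!0!2!0!] = √(576/7)
  +(−1)^4/∏(4,0,0,1,1,0)! = 1/24  (running 1/24)
⟨..|..⟩ = √(576/7)·(1/24) = +0.377964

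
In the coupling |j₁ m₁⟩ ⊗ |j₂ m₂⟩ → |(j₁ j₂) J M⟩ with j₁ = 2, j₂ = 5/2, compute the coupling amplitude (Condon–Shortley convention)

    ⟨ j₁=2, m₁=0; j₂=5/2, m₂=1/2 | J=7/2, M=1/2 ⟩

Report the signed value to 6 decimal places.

-0.195180  (= −√(4/105))

triangle: 1!×3!×4!/9! = 144/362880
(j±m)!: 2!×2!×3!×2!×4!×3! = 6912
prefactor² = (2J+1)×Δ×N² = 768/35
  k=0: +1/(0!×1!×2!×3!×1!×1!) = 1/12
  k=1: −1/(1!×0!×1!×2!×2!×2!) = -1/8
Σ = -1/24  ⇒  CG² = 768/35×(-1/24)² = 4/105
CG = −√(4/105) = -0.195180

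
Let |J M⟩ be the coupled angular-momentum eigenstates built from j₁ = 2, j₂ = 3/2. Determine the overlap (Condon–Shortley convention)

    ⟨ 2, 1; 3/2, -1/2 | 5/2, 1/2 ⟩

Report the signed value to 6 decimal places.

+√(5/14) = +0.597614

√[6·1!3!2!/7! · 3!1!1!2!3!2!] = √(72/35)
  +(−1)^0/∏(0,1,1,1,2,1)! = 1/2  (running 1/2)
  +(−1)^1/∏(1,0,0,0,3,2)! = -1/12  (running 5/12)
⟨..|..⟩ = √(72/35)·(5/12) = +0.597614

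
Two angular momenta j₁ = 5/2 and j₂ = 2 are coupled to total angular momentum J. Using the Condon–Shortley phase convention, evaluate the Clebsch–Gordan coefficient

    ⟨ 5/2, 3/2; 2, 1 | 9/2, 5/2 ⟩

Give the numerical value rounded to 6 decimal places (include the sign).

√[10·0!5!4!/10! · 4!1!3!1!7!2!] = √(11520)
  +(−1)^0/∏(0,0,1,3,4,1)! = 1/144  (running 1/144)
⟨..|..⟩ = √(11520)·(1/144) = +0.745356

+√(5/9) ≈ +0.745356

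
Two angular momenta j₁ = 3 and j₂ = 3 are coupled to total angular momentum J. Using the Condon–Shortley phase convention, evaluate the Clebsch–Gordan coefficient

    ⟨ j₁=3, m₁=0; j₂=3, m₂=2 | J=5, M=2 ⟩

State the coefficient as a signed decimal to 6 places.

triangle: 1!×5!×5!/12! = 14400/479001600
(j±m)!: 3!×3!×5!×1!×7!×3! = 130636800
prefactor² = (2J+1)×Δ×N² = 43200
  k=0: +1/(0!×1!×3!×5!×2!×0!) = 1/1440
  k=1: −1/(1!×0!×2!×4!×3!×1!) = -1/288
Σ = -1/360  ⇒  CG² = 43200×(-1/360)² = 1/3
CG = −√(1/3) = -0.577350

−√(1/3) ≈ -0.577350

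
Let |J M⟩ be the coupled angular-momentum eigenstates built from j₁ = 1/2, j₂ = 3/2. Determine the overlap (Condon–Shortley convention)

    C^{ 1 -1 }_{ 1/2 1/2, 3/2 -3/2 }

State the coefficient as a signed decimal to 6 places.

√[3·1!0!2!/4! · 1!0!0!3!0!2!] = √(3)
  +(−1)^0/∏(0,1,0,0,0,2)! = 1/2  (running 1/2)
⟨..|..⟩ = √(3)·(1/2) = +0.866025

+√(3/4) ≈ +0.866025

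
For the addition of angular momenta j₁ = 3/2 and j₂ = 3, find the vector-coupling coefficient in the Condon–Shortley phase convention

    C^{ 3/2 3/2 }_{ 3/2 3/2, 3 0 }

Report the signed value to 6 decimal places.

triangle: 3!×0!×3!/7! = 36/5040
(j±m)!: 3!×0!×3!×3!×3!×0! = 1296
prefactor² = (2J+1)×Δ×N² = 1296/35
  k=0: +1/(0!×3!×0!×3!×0!×0!) = 1/36
Σ = 1/36  ⇒  CG² = 1296/35×1/36² = 1/35
CG = +√(1/35) = +0.169031

+0.169031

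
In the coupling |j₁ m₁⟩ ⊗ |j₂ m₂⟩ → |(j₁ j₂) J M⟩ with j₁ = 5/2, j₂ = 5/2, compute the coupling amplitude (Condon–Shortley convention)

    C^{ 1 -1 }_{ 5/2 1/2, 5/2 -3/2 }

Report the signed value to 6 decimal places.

√[3·4!1!1!/7! · 3!2!1!4!0!2!] = √(288/35)
  +(−1)^1/∏(1,3,1,0,0,1)! = -1/6  (running -1/6)
⟨..|..⟩ = √(288/35)·(-1/6) = -0.478091

-0.478091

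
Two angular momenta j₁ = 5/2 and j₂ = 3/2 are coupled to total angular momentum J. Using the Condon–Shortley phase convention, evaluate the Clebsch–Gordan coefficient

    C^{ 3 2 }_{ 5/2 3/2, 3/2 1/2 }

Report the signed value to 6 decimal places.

+√(1/12) ≈ +0.288675

√[7·1!4!2!/8! · 4!1!2!1!5!1!] = √(48)
  +(−1)^0/∏(0,1,1,2,3,0)! = 1/12  (running 1/12)
  +(−1)^1/∏(1,0,0,1,4,1)! = -1/24  (running 1/24)
⟨..|..⟩ = √(48)·(1/24) = +0.288675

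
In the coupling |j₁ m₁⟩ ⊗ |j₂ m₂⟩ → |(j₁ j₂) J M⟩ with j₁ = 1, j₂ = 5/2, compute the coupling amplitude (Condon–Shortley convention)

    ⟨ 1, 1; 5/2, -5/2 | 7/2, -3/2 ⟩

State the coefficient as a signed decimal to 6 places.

j₁+j₂−J=0  J+j₁−j₂=2  J−j₁+j₂=5  j₁+j₂+J+1=8
(j₁±m₁, j₂±m₂, J±M) = (2,0,0,5,2,5)
P² = 19200/7
sum k=0..0:
  [0] +1/240 = 1/240
S = 1/240
C² = P²·S² = 1/21 ; C = +0.218218

+0.218218  (= +√(1/21))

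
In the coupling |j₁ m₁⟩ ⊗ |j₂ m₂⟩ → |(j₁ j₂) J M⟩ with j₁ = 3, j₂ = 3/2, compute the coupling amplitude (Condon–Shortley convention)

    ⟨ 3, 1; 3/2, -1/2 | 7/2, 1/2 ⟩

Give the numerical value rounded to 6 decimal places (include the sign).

+√(2/7) = +0.534522

triangle: 1!×5!×2!/9! = 240/362880
(j±m)!: 4!×2!×1!×2!×4!×3! = 13824
prefactor² = (2J+1)×Δ×N² = 512/7
  k=0: +1/(0!×1!×2!×1!×3!×1!) = 1/12
  k=1: −1/(1!×0!×1!×0!×4!×2!) = -1/48
Σ = 1/16  ⇒  CG² = 512/7×1/16² = 2/7
CG = +√(2/7) = +0.534522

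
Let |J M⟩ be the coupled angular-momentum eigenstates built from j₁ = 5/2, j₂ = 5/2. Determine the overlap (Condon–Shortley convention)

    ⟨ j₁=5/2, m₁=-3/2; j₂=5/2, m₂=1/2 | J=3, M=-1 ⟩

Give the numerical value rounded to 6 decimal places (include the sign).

√[7·2!3!3!/9! · 1!4!3!2!2!4!] = √(96/5)
  +(−1)^1/∏(1,1,3,2,0,1)! = -1/12  (running -1/12)
  +(−1)^2/∏(2,0,2,1,1,2)! = 1/8  (running 1/24)
⟨..|..⟩ = √(96/5)·(1/24) = +0.182574

+0.182574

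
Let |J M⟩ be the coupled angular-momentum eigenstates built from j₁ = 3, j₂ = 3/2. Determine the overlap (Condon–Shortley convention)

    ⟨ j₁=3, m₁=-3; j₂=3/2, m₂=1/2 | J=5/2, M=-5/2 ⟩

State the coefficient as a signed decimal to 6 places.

+0.731925  (= +√(15/28))

j₁+j₂−J=2  J+j₁−j₂=4  J−j₁+j₂=1  j₁+j₂+J+1=8
(j₁±m₁, j₂±m₂, J±M) = (0,6,2,1,0,5)
P² = 8640/7
sum k=2..2:
  [2] +1/48 = 1/48
S = 1/48
C² = P²·S² = 15/28 ; C = +0.731925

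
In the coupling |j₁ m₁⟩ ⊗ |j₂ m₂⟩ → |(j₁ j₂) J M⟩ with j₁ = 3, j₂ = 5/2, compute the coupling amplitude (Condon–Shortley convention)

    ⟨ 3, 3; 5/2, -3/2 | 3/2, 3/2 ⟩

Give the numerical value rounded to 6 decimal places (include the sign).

+√(3/14) = +0.462910

j₁+j₂−J=4  J+j₁−j₂=2  J−j₁+j₂=1  j₁+j₂+J+1=8
(j₁±m₁, j₂±m₂, J±M) = (6,0,1,4,3,0)
P² = 3456/7
sum k=0..0:
  [0] +1/48 = 1/48
S = 1/48
C² = P²·S² = 3/14 ; C = +0.462910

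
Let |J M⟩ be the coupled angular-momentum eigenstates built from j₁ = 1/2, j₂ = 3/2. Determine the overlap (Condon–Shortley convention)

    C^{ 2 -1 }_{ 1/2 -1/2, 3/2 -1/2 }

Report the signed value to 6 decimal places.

+0.866025

triangle: 0!·1!·3!/5! = 6/120
(j±m)!: 0!·1!·1!·2!·1!·3! = 12
prefactor² = (2J+1)·Δ·N² = 3
  k=0: +1/(0!·0!·1!·1!·0!·2!) = 1/2
Σ = 1/2  ⇒  CG² = 3·1/2² = 3/4
CG = +√(3/4) = +0.866025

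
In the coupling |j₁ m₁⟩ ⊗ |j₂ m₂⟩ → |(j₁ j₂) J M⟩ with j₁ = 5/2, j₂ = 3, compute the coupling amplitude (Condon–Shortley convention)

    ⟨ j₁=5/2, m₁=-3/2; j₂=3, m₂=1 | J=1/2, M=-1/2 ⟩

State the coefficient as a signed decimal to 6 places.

+√(2/21) ≈ +0.308607

√[2·5!0!1!/7! · 1!4!4!2!0!1!] = √(384/7)
  +(−1)^4/∏(4,1,0,0,0,1)! = 1/24  (running 1/24)
⟨..|..⟩ = √(384/7)·(1/24) = +0.308607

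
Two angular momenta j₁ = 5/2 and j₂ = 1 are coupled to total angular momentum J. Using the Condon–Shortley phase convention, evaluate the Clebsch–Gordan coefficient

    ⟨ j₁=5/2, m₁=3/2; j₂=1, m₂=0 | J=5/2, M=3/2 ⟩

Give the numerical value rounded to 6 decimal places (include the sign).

j₁+j₂−J=1  J+j₁−j₂=4  J−j₁+j₂=1  j₁+j₂+J+1=7
(j₁±m₁, j₂±m₂, J±M) = (4,1,1,1,4,1)
P² = 576/35
sum k=0..1:
  [0] +1/6 = 1/6
  [1] −1/24 = -1/24
S = 1/8
C² = P²·S² = 9/35 ; C = +0.507093

+√(9/35) = +0.507093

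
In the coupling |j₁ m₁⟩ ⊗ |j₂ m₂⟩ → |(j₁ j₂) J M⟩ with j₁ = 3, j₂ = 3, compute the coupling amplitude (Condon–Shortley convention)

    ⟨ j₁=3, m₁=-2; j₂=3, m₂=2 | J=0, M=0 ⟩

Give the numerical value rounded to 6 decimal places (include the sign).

−√(1/7) ≈ -0.377964

√[1·6!0!0!/7! · 1!5!5!1!0!0!] = √(14400/7)
  +(−1)^5/∏(5,1,0,0,0,0)! = -1/120  (running -1/120)
⟨..|..⟩ = √(14400/7)·(-1/120) = -0.377964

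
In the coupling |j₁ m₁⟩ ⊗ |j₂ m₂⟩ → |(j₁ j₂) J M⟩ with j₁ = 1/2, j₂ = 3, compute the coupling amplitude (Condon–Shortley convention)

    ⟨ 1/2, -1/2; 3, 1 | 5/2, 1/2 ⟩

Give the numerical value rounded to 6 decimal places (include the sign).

triangle: 1!×0!×5!/7! = 120/5040
(j±m)!: 0!×1!×4!×2!×3!×2! = 576
prefactor² = (2J+1)×Δ×N² = 576/7
  k=1: −1/(1!×0!×0!×3!×0!×2!) = -1/12
Σ = -1/12  ⇒  CG² = 576/7×(-1/12)² = 4/7
CG = −√(4/7) = -0.755929

-0.755929  (= −√(4/7))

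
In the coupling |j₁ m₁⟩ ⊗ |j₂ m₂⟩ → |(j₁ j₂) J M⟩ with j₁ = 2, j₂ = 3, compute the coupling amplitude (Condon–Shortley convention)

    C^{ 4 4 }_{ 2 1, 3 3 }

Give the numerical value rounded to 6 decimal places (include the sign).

−√(3/5) ≈ -0.774597

triangle: 1!*3!*5!/10! = 720/3628800
(j±m)!: 3!*1!*6!*0!*8!*0! = 174182400
prefactor² = (2J+1)*Δ*N² = 311040
  k=1: −1/(1!*0!*0!*5!*3!*0!) = -1/720
Σ = -1/720  ⇒  CG² = 311040*(-1/720)² = 3/5
CG = −√(3/5) = -0.774597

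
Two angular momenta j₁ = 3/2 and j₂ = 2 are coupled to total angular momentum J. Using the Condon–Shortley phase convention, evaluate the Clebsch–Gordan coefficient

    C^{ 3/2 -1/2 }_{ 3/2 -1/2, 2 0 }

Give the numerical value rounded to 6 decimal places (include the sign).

√[4·2!1!2!/6! · 1!2!2!2!1!2!] = √(16/45)
  +(−1)^1/∏(1,1,1,1,0,1)! = -1  (running -1)
  +(−1)^2/∏(2,0,0,0,1,2)! = 1/4  (running -3/4)
⟨..|..⟩ = √(16/45)·(-3/4) = -0.447214

-0.447214  (= −√(1/5))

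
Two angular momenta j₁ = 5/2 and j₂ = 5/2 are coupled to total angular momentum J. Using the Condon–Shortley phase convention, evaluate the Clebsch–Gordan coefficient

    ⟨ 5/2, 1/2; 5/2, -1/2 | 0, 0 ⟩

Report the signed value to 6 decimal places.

j₁+j₂−J=5  J+j₁−j₂=0  J−j₁+j₂=0  j₁+j₂+J+1=6
(j₁±m₁, j₂±m₂, J±M) = (3,2,2,3,0,0)
P² = 24
sum k=2..2:
  [2] +1/12 = 1/12
S = 1/12
C² = P²·S² = 1/6 ; C = +0.408248

+0.408248  (= +√(1/6))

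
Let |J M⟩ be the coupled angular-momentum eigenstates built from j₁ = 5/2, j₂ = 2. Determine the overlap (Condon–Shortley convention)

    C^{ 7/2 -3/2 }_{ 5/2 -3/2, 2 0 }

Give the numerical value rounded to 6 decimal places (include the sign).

-0.534522  (= −√(2/7))

j₁+j₂−J=1  J+j₁−j₂=4  J−j₁+j₂=3  j₁+j₂+J+1=9
(j₁±m₁, j₂±m₂, J±M) = (1,4,2,2,2,5)
P² = 512/7
sum k=0..1:
  [0] +1/48 = 1/48
  [1] −1/12 = -1/12
S = -1/16
C² = P²·S² = 2/7 ; C = -0.534522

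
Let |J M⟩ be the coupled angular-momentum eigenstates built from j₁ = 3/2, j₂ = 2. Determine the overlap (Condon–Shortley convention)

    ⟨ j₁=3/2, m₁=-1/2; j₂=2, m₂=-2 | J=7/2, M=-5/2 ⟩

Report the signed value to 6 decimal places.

+√(3/7) = +0.654654

triangle: 0!×3!×4!/8! = 144/40320
(j±m)!: 1!×2!×0!×4!×1!×6! = 34560
prefactor² = (2J+1)×Δ×N² = 6912/7
  k=0: +1/(0!×0!×2!×0!×1!×4!) = 1/48
Σ = 1/48  ⇒  CG² = 6912/7×1/48² = 3/7
CG = +√(3/7) = +0.654654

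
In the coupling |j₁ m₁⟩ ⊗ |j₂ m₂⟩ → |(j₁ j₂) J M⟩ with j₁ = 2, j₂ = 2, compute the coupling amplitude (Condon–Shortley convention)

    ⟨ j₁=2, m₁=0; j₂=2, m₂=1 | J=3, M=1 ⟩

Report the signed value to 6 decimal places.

j₁+j₂−J=1  J+j₁−j₂=3  J−j₁+j₂=3  j₁+j₂+J+1=8
(j₁±m₁, j₂±m₂, J±M) = (2,2,3,1,4,2)
P² = 36/5
sum k=0..1:
  [0] +1/12 = 1/12
  [1] −1/4 = -1/4
S = -1/6
C² = P²·S² = 1/5 ; C = -0.447214

-0.447214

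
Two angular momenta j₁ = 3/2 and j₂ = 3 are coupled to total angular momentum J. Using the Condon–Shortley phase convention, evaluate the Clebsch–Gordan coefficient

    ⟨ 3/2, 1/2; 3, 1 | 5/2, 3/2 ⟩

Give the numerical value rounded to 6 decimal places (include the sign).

√[6·2!1!4!/8! · 2!1!4!2!4!1!] = √(576/35)
  +(−1)^0/∏(0,2,1,4,0,0)! = 1/48  (running 1/48)
  +(−1)^1/∏(1,1,0,3,1,1)! = -1/6  (running -7/48)
⟨..|..⟩ = √(576/35)·(-7/48) = -0.591608

−√(7/20) ≈ -0.591608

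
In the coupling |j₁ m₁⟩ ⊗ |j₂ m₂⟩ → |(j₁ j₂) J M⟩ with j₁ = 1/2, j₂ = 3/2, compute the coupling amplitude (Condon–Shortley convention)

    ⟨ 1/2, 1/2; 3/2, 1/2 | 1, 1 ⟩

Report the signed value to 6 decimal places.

triangle: 1!×0!×2!/4! = 2/24
(j±m)!: 1!×0!×2!×1!×2!×0! = 4
prefactor² = (2J+1)×Δ×N² = 1
  k=0: +1/(0!×1!×0!×2!×0!×0!) = 1/2
Σ = 1/2  ⇒  CG² = 1×1/2² = 1/4
CG = +√(1/4) = +0.500000

+√(1/4) = +0.500000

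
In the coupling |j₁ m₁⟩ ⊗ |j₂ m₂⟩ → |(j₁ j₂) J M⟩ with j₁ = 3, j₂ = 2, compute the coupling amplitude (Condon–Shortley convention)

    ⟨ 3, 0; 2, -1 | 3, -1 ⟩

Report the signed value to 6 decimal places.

-0.182574

√[7·2!4!2!/9! · 3!3!1!3!2!4!] = √(96/5)
  +(−1)^0/∏(0,2,3,1,1,1)! = 1/12  (running 1/12)
  +(−1)^1/∏(1,1,2,0,2,2)! = -1/8  (running -1/24)
⟨..|..⟩ = √(96/5)·(-1/24) = -0.182574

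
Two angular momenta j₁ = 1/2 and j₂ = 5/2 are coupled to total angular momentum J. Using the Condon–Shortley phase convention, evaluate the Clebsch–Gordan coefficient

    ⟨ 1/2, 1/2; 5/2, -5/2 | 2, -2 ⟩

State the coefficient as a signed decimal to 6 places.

j₁+j₂−J=1  J+j₁−j₂=0  J−j₁+j₂=4  j₁+j₂+J+1=6
(j₁±m₁, j₂±m₂, J±M) = (1,0,0,5,0,4)
P² = 480
sum k=0..0:
  [0] +1/24 = 1/24
S = 1/24
C² = P²·S² = 5/6 ; C = +0.912871

+√(5/6) = +0.912871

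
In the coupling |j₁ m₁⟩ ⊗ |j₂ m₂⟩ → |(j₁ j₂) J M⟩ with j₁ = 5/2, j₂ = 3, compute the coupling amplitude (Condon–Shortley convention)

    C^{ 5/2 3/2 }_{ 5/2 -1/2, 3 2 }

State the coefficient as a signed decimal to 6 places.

+0.267261

j₁+j₂−J=3  J+j₁−j₂=2  J−j₁+j₂=3  j₁+j₂+J+1=9
(j₁±m₁, j₂±m₂, J±M) = (2,3,5,1,4,1)
P² = 288/7
sum k=2..3:
  [2] +1/12 = 1/12
  [3] −1/24 = -1/24
S = 1/24
C² = P²·S² = 1/14 ; C = +0.267261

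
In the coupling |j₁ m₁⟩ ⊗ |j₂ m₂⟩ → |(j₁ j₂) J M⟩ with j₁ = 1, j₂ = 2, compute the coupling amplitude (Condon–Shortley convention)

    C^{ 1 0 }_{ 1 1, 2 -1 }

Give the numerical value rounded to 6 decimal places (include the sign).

+√(3/10) ≈ +0.547723

√[3·2!0!2!/5! · 2!0!1!3!1!1!] = √(6/5)
  +(−1)^0/∏(0,2,0,1,0,1)! = 1/2  (running 1/2)
⟨..|..⟩ = √(6/5)·(1/2) = +0.547723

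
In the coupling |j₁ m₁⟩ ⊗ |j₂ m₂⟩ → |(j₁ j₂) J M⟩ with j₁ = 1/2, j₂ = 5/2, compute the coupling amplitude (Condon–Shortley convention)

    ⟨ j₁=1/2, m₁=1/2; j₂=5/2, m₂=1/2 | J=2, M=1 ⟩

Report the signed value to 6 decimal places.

+√(1/3) = +0.577350

j₁+j₂−J=1  J+j₁−j₂=0  J−j₁+j₂=4  j₁+j₂+J+1=6
(j₁±m₁, j₂±m₂, J±M) = (1,0,3,2,3,1)
P² = 12
sum k=0..0:
  [0] +1/6 = 1/6
S = 1/6
C² = P²·S² = 1/3 ; C = +0.577350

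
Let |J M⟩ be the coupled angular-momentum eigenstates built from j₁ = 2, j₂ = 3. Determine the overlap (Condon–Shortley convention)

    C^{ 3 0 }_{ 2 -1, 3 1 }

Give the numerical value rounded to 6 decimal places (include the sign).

triangle: 2!·2!·4!/9! = 96/362880
(j±m)!: 1!·3!·4!·2!·3!·3! = 10368
prefactor² = (2J+1)·Δ·N² = 96/5
  k=1: −1/(1!·1!·2!·3!·0!·1!) = -1/12
  k=2: +1/(2!·0!·1!·2!·1!·2!) = 1/8
Σ = 1/24  ⇒  CG² = 96/5·1/24² = 1/30
CG = +√(1/30) = +0.182574

+√(1/30) = +0.182574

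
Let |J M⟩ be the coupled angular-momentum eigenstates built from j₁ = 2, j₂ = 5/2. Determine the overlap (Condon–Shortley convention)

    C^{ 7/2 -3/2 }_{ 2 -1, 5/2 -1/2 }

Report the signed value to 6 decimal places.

−√(2/21) ≈ -0.308607

√[8·1!3!4!/9! · 1!3!2!3!2!5!] = √(384/7)
  +(−1)^0/∏(0,1,3,2,0,2)! = 1/24  (running 1/24)
  +(−1)^1/∏(1,0,2,1,1,3)! = -1/12  (running -1/24)
⟨..|..⟩ = √(384/7)·(-1/24) = -0.308607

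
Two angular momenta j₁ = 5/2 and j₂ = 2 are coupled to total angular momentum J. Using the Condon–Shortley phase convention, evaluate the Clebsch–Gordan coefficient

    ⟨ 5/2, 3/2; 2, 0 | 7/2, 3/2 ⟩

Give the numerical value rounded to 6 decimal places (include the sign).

√[8·1!4!3!/9! · 4!1!2!2!5!2!] = √(512/7)
  +(−1)^0/∏(0,1,1,2,3,1)! = 1/12  (running 1/12)
  +(−1)^1/∏(1,0,0,1,4,2)! = -1/48  (running 1/16)
⟨..|..⟩ = √(512/7)·(1/16) = +0.534522

+√(2/7) ≈ +0.534522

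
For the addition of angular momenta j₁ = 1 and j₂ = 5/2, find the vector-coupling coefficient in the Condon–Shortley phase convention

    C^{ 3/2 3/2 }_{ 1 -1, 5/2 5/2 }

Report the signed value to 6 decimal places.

+0.816497  (= +√(2/3))

j₁+j₂−J=2  J+j₁−j₂=0  J−j₁+j₂=3  j₁+j₂+J+1=6
(j₁±m₁, j₂±m₂, J±M) = (0,2,5,0,3,0)
P² = 96
sum k=2..2:
  [2] +1/12 = 1/12
S = 1/12
C² = P²·S² = 2/3 ; C = +0.816497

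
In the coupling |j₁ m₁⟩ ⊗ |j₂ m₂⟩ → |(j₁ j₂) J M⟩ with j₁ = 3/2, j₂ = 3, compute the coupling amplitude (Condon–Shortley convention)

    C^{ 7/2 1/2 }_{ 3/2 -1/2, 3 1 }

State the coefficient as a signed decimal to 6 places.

−√(2/7) = -0.534522

triangle: 1!·2!·5!/9! = 240/362880
(j±m)!: 1!·2!·4!·2!·4!·3! = 13824
prefactor² = (2J+1)·Δ·N² = 512/7
  k=0: +1/(0!·1!·2!·4!·0!·1!) = 1/48
  k=1: −1/(1!·0!·1!·3!·1!·2!) = -1/12
Σ = -1/16  ⇒  CG² = 512/7·(-1/16)² = 2/7
CG = −√(2/7) = -0.534522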